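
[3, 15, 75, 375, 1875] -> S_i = 3*5^i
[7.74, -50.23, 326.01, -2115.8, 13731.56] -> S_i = 7.74*(-6.49)^i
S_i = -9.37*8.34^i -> [-9.37, -78.15, -651.74, -5435.48, -45331.89]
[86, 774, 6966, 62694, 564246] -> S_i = 86*9^i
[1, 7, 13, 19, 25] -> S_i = 1 + 6*i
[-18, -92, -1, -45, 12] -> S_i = Random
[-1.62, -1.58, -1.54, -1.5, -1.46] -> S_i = -1.62 + 0.04*i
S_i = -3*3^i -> [-3, -9, -27, -81, -243]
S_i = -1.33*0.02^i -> [-1.33, -0.03, -0.0, -0.0, -0.0]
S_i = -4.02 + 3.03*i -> [-4.02, -0.99, 2.04, 5.07, 8.1]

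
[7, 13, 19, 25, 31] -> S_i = 7 + 6*i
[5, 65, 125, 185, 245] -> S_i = 5 + 60*i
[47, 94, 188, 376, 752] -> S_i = 47*2^i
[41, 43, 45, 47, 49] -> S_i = 41 + 2*i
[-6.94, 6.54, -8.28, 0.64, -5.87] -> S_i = Random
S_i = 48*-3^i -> [48, -144, 432, -1296, 3888]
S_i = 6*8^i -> [6, 48, 384, 3072, 24576]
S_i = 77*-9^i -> [77, -693, 6237, -56133, 505197]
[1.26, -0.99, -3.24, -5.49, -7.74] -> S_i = 1.26 + -2.25*i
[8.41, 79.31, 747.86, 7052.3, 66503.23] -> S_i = 8.41*9.43^i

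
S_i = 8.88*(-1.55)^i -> [8.88, -13.76, 21.33, -33.07, 51.26]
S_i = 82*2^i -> [82, 164, 328, 656, 1312]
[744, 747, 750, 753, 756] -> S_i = 744 + 3*i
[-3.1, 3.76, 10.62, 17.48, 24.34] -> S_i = -3.10 + 6.86*i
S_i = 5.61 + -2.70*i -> [5.61, 2.91, 0.21, -2.49, -5.19]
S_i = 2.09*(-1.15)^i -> [2.09, -2.4, 2.76, -3.18, 3.66]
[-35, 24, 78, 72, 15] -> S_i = Random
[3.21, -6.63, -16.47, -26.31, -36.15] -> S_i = 3.21 + -9.84*i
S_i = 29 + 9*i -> [29, 38, 47, 56, 65]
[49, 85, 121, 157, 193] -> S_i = 49 + 36*i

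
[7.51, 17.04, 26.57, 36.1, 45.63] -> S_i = 7.51 + 9.53*i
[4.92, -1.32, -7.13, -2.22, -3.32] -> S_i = Random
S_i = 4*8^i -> [4, 32, 256, 2048, 16384]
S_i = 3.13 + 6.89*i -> [3.13, 10.02, 16.91, 23.8, 30.69]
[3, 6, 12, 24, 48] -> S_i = 3*2^i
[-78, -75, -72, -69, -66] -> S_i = -78 + 3*i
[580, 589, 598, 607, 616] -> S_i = 580 + 9*i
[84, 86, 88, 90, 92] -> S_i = 84 + 2*i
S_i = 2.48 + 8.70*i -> [2.48, 11.18, 19.88, 28.58, 37.28]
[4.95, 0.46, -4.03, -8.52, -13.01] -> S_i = 4.95 + -4.49*i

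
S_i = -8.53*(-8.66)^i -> [-8.53, 73.87, -639.71, 5539.91, -47975.62]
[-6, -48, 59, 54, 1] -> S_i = Random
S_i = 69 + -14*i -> [69, 55, 41, 27, 13]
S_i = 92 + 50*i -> [92, 142, 192, 242, 292]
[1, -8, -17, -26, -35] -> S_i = 1 + -9*i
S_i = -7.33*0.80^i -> [-7.33, -5.86, -4.69, -3.75, -3.0]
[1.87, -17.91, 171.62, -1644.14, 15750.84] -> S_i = 1.87*(-9.58)^i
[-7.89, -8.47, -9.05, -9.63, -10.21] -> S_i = -7.89 + -0.58*i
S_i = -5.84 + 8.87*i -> [-5.84, 3.03, 11.9, 20.77, 29.64]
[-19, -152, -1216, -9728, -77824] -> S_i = -19*8^i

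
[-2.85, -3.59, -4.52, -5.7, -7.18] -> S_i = -2.85*1.26^i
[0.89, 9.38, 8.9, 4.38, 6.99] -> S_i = Random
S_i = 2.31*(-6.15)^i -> [2.31, -14.21, 87.37, -537.33, 3304.55]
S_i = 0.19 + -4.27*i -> [0.19, -4.08, -8.35, -12.62, -16.89]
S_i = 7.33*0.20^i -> [7.33, 1.47, 0.29, 0.06, 0.01]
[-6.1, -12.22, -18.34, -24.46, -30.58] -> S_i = -6.10 + -6.12*i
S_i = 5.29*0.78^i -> [5.29, 4.13, 3.22, 2.51, 1.96]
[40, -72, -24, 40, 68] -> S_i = Random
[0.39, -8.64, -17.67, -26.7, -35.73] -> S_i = 0.39 + -9.03*i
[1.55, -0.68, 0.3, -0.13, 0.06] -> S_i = 1.55*(-0.44)^i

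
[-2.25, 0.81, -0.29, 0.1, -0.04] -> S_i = -2.25*(-0.36)^i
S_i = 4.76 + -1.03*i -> [4.76, 3.73, 2.7, 1.67, 0.64]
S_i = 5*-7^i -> [5, -35, 245, -1715, 12005]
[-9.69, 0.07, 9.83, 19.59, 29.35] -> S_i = -9.69 + 9.76*i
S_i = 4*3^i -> [4, 12, 36, 108, 324]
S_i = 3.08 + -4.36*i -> [3.08, -1.28, -5.64, -10.0, -14.36]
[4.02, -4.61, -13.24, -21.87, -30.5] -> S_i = 4.02 + -8.63*i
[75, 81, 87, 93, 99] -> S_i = 75 + 6*i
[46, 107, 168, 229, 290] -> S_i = 46 + 61*i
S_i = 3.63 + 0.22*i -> [3.63, 3.85, 4.07, 4.29, 4.51]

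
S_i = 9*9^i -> [9, 81, 729, 6561, 59049]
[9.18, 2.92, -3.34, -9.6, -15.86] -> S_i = 9.18 + -6.26*i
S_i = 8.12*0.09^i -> [8.12, 0.73, 0.07, 0.01, 0.0]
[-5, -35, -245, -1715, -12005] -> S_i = -5*7^i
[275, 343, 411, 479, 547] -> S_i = 275 + 68*i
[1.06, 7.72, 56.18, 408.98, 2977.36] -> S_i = 1.06*7.28^i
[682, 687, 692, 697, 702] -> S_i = 682 + 5*i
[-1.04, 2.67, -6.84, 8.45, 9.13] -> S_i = Random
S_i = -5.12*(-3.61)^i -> [-5.12, 18.48, -66.72, 240.87, -869.56]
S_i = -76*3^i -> [-76, -228, -684, -2052, -6156]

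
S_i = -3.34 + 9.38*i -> [-3.34, 6.04, 15.42, 24.8, 34.18]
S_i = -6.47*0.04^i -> [-6.47, -0.26, -0.01, -0.0, -0.0]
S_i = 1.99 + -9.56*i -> [1.99, -7.57, -17.13, -26.69, -36.25]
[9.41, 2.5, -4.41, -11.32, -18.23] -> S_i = 9.41 + -6.91*i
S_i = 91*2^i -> [91, 182, 364, 728, 1456]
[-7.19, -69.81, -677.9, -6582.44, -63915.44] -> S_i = -7.19*9.71^i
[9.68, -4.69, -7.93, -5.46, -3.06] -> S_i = Random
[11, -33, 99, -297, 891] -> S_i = 11*-3^i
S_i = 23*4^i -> [23, 92, 368, 1472, 5888]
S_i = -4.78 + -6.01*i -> [-4.78, -10.79, -16.8, -22.81, -28.82]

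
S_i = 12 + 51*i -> [12, 63, 114, 165, 216]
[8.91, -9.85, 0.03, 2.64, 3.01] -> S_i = Random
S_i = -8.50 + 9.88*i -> [-8.5, 1.38, 11.26, 21.14, 31.02]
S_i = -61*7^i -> [-61, -427, -2989, -20923, -146461]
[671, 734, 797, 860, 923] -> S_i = 671 + 63*i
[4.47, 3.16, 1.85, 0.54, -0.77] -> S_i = 4.47 + -1.31*i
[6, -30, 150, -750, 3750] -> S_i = 6*-5^i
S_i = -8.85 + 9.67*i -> [-8.85, 0.82, 10.49, 20.16, 29.83]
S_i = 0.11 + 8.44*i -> [0.11, 8.55, 16.99, 25.43, 33.87]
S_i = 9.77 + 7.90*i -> [9.77, 17.67, 25.57, 33.47, 41.37]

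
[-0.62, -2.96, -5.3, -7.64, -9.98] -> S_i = -0.62 + -2.34*i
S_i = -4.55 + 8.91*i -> [-4.55, 4.36, 13.27, 22.18, 31.09]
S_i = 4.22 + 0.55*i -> [4.22, 4.77, 5.32, 5.87, 6.42]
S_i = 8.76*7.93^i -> [8.76, 69.47, 550.87, 4368.41, 34641.51]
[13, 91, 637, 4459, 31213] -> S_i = 13*7^i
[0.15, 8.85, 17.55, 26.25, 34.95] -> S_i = 0.15 + 8.70*i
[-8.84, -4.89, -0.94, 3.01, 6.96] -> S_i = -8.84 + 3.95*i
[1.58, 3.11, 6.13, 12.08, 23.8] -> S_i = 1.58*1.97^i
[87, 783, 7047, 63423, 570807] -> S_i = 87*9^i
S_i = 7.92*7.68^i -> [7.92, 60.83, 467.14, 3587.64, 27553.07]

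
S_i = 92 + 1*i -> [92, 93, 94, 95, 96]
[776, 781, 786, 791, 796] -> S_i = 776 + 5*i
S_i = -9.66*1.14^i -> [-9.66, -11.01, -12.55, -14.31, -16.32]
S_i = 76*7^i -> [76, 532, 3724, 26068, 182476]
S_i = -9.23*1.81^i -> [-9.23, -16.71, -30.24, -54.73, -99.06]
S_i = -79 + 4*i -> [-79, -75, -71, -67, -63]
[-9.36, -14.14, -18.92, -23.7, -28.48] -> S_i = -9.36 + -4.78*i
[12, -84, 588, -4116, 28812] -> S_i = 12*-7^i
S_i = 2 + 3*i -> [2, 5, 8, 11, 14]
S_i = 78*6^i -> [78, 468, 2808, 16848, 101088]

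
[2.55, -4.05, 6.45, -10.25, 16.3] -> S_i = 2.55*(-1.59)^i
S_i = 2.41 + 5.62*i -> [2.41, 8.03, 13.65, 19.27, 24.89]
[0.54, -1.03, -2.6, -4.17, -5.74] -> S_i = 0.54 + -1.57*i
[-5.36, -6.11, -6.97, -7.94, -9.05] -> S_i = -5.36*1.14^i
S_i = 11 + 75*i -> [11, 86, 161, 236, 311]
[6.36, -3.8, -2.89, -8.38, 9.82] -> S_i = Random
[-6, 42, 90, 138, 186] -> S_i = -6 + 48*i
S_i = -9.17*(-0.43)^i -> [-9.17, 3.94, -1.7, 0.73, -0.31]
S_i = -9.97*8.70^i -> [-9.97, -86.74, -754.63, -6565.27, -57117.89]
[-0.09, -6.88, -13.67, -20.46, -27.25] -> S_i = -0.09 + -6.79*i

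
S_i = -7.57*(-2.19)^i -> [-7.57, 16.58, -36.31, 79.51, -174.13]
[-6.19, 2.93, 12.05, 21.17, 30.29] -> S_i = -6.19 + 9.12*i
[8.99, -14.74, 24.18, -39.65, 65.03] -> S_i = 8.99*(-1.64)^i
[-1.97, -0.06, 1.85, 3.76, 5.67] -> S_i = -1.97 + 1.91*i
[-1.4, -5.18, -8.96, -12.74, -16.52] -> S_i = -1.40 + -3.78*i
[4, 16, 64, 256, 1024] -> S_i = 4*4^i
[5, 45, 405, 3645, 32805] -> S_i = 5*9^i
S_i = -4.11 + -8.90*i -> [-4.11, -13.01, -21.91, -30.81, -39.71]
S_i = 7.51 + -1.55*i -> [7.51, 5.96, 4.41, 2.86, 1.31]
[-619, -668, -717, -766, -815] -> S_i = -619 + -49*i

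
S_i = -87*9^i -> [-87, -783, -7047, -63423, -570807]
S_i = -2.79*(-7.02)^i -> [-2.79, 19.59, -137.49, 965.2, -6775.68]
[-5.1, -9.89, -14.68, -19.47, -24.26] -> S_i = -5.10 + -4.79*i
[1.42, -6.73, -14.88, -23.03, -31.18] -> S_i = 1.42 + -8.15*i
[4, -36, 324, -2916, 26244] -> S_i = 4*-9^i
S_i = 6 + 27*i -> [6, 33, 60, 87, 114]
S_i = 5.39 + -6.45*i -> [5.39, -1.06, -7.51, -13.96, -20.41]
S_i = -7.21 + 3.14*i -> [-7.21, -4.07, -0.93, 2.21, 5.35]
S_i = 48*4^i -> [48, 192, 768, 3072, 12288]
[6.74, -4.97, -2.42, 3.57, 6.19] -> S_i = Random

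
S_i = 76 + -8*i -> [76, 68, 60, 52, 44]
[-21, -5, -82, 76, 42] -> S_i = Random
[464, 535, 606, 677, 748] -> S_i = 464 + 71*i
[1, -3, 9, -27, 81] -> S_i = 1*-3^i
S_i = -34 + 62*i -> [-34, 28, 90, 152, 214]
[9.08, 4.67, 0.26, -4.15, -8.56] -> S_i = 9.08 + -4.41*i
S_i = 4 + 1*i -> [4, 5, 6, 7, 8]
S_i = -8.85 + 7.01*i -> [-8.85, -1.84, 5.17, 12.18, 19.19]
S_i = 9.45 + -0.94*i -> [9.45, 8.51, 7.57, 6.63, 5.69]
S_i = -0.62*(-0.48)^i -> [-0.62, 0.3, -0.14, 0.07, -0.03]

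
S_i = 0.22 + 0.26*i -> [0.22, 0.48, 0.74, 1.0, 1.26]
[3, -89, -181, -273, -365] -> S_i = 3 + -92*i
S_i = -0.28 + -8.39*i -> [-0.28, -8.67, -17.06, -25.45, -33.84]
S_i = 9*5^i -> [9, 45, 225, 1125, 5625]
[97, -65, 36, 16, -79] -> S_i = Random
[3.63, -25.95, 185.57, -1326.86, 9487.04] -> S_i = 3.63*(-7.15)^i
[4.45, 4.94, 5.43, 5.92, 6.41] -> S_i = 4.45 + 0.49*i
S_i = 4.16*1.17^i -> [4.16, 4.87, 5.69, 6.66, 7.8]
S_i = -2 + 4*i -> [-2, 2, 6, 10, 14]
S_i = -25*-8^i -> [-25, 200, -1600, 12800, -102400]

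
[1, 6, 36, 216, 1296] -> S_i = 1*6^i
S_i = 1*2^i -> [1, 2, 4, 8, 16]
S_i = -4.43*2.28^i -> [-4.43, -10.1, -23.03, -52.51, -119.71]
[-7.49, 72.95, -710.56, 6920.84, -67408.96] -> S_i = -7.49*(-9.74)^i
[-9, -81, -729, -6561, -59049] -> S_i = -9*9^i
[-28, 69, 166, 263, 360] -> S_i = -28 + 97*i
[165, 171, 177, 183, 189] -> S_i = 165 + 6*i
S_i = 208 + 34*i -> [208, 242, 276, 310, 344]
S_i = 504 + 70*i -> [504, 574, 644, 714, 784]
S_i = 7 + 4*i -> [7, 11, 15, 19, 23]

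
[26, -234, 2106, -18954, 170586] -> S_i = 26*-9^i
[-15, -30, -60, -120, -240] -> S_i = -15*2^i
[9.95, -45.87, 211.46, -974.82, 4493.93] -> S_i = 9.95*(-4.61)^i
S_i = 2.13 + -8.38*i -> [2.13, -6.25, -14.63, -23.01, -31.39]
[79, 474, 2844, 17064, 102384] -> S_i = 79*6^i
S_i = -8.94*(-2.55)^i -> [-8.94, 22.8, -58.13, 148.24, -378.01]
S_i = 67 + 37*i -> [67, 104, 141, 178, 215]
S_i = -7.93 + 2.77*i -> [-7.93, -5.16, -2.39, 0.38, 3.15]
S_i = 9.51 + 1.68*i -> [9.51, 11.19, 12.87, 14.55, 16.23]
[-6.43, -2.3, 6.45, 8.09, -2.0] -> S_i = Random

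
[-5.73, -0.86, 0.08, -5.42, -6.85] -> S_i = Random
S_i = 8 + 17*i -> [8, 25, 42, 59, 76]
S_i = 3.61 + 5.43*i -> [3.61, 9.04, 14.47, 19.9, 25.33]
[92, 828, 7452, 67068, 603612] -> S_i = 92*9^i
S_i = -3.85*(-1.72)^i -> [-3.85, 6.62, -11.39, 19.59, -33.7]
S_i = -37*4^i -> [-37, -148, -592, -2368, -9472]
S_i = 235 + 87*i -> [235, 322, 409, 496, 583]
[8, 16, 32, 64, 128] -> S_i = 8*2^i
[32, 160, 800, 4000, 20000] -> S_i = 32*5^i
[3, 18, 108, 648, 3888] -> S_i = 3*6^i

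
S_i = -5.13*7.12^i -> [-5.13, -36.53, -260.06, -1851.64, -13183.7]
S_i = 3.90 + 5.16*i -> [3.9, 9.06, 14.22, 19.38, 24.54]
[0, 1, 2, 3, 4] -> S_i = 0 + 1*i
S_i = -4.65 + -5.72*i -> [-4.65, -10.37, -16.09, -21.81, -27.53]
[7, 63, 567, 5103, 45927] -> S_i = 7*9^i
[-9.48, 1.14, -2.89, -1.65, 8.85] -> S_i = Random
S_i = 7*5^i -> [7, 35, 175, 875, 4375]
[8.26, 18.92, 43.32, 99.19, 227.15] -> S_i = 8.26*2.29^i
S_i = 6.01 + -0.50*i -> [6.01, 5.51, 5.01, 4.51, 4.01]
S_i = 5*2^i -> [5, 10, 20, 40, 80]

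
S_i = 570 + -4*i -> [570, 566, 562, 558, 554]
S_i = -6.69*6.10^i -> [-6.69, -40.81, -248.93, -1518.5, -9262.87]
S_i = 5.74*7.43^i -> [5.74, 42.65, 316.88, 2354.39, 17493.11]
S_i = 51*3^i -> [51, 153, 459, 1377, 4131]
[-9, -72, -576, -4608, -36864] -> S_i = -9*8^i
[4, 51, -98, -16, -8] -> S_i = Random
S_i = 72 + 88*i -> [72, 160, 248, 336, 424]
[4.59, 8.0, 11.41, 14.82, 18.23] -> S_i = 4.59 + 3.41*i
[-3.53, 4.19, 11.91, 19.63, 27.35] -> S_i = -3.53 + 7.72*i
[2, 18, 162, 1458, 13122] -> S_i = 2*9^i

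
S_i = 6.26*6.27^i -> [6.26, 39.25, 246.1, 1543.04, 9674.86]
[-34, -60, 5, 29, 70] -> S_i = Random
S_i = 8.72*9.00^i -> [8.72, 78.48, 706.32, 6356.88, 57211.92]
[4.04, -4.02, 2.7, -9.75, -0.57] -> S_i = Random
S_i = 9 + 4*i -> [9, 13, 17, 21, 25]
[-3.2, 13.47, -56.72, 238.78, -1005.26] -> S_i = -3.20*(-4.21)^i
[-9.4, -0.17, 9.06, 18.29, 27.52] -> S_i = -9.40 + 9.23*i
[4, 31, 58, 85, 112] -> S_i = 4 + 27*i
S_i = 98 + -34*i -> [98, 64, 30, -4, -38]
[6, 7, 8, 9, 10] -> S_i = 6 + 1*i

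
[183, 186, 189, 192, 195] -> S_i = 183 + 3*i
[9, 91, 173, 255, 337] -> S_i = 9 + 82*i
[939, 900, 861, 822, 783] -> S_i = 939 + -39*i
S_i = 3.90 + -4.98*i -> [3.9, -1.08, -6.06, -11.04, -16.02]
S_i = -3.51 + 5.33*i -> [-3.51, 1.82, 7.15, 12.48, 17.81]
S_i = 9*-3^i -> [9, -27, 81, -243, 729]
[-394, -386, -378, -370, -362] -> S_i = -394 + 8*i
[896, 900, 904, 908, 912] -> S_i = 896 + 4*i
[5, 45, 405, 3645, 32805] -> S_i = 5*9^i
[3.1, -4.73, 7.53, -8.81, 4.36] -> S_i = Random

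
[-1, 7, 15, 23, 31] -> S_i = -1 + 8*i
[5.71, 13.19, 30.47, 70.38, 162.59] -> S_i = 5.71*2.31^i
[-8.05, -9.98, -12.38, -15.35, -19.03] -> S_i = -8.05*1.24^i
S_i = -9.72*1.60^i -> [-9.72, -15.55, -24.88, -39.81, -63.7]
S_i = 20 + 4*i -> [20, 24, 28, 32, 36]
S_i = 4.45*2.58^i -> [4.45, 11.48, 29.62, 76.42, 197.17]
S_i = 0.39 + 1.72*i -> [0.39, 2.11, 3.83, 5.55, 7.27]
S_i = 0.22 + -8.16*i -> [0.22, -7.94, -16.1, -24.26, -32.42]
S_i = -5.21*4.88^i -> [-5.21, -25.42, -124.07, -605.48, -2954.72]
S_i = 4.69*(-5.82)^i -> [4.69, -27.3, 158.86, -924.57, 5381.02]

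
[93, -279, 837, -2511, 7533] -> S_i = 93*-3^i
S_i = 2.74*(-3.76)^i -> [2.74, -10.3, 38.74, -145.65, 547.65]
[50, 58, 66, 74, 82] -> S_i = 50 + 8*i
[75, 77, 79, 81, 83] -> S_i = 75 + 2*i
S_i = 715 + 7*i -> [715, 722, 729, 736, 743]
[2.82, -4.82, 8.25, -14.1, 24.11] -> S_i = 2.82*(-1.71)^i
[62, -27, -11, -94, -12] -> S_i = Random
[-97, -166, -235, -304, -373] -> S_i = -97 + -69*i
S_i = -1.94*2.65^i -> [-1.94, -5.14, -13.62, -36.1, -95.67]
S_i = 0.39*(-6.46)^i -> [0.39, -2.52, 16.28, -105.14, 679.2]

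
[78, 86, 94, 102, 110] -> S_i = 78 + 8*i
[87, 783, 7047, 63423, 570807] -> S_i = 87*9^i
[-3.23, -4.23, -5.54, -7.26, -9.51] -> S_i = -3.23*1.31^i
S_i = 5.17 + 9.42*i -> [5.17, 14.59, 24.01, 33.43, 42.85]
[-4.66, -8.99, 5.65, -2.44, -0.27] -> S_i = Random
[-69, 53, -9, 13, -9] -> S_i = Random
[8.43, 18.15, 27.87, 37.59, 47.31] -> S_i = 8.43 + 9.72*i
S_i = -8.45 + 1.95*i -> [-8.45, -6.5, -4.55, -2.6, -0.65]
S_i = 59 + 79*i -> [59, 138, 217, 296, 375]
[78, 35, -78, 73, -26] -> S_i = Random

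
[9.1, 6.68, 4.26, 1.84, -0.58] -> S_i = 9.10 + -2.42*i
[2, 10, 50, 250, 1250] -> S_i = 2*5^i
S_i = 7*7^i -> [7, 49, 343, 2401, 16807]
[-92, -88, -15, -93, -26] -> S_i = Random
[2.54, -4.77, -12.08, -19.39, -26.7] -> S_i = 2.54 + -7.31*i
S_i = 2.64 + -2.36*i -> [2.64, 0.28, -2.08, -4.44, -6.8]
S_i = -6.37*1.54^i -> [-6.37, -9.81, -15.11, -23.26, -35.83]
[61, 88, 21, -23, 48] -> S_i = Random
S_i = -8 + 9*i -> [-8, 1, 10, 19, 28]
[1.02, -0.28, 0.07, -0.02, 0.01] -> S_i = 1.02*(-0.27)^i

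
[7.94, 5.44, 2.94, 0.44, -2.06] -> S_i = 7.94 + -2.50*i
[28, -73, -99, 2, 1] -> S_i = Random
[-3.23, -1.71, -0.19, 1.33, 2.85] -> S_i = -3.23 + 1.52*i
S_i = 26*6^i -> [26, 156, 936, 5616, 33696]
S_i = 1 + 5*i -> [1, 6, 11, 16, 21]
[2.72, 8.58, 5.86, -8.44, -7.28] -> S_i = Random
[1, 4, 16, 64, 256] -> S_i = 1*4^i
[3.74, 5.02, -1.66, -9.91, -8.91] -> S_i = Random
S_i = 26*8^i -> [26, 208, 1664, 13312, 106496]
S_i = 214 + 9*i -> [214, 223, 232, 241, 250]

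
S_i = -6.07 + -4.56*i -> [-6.07, -10.63, -15.19, -19.75, -24.31]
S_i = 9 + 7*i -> [9, 16, 23, 30, 37]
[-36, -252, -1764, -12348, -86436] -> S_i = -36*7^i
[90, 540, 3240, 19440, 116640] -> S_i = 90*6^i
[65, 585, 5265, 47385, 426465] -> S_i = 65*9^i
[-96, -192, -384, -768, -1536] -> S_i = -96*2^i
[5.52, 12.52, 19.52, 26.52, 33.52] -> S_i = 5.52 + 7.00*i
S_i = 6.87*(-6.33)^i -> [6.87, -43.49, 275.27, -1742.48, 11029.9]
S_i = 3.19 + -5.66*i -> [3.19, -2.47, -8.13, -13.79, -19.45]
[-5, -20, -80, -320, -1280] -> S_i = -5*4^i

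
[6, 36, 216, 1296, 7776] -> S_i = 6*6^i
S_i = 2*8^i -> [2, 16, 128, 1024, 8192]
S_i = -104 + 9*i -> [-104, -95, -86, -77, -68]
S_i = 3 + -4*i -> [3, -1, -5, -9, -13]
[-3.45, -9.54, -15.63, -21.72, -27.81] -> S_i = -3.45 + -6.09*i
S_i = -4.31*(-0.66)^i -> [-4.31, 2.84, -1.88, 1.24, -0.82]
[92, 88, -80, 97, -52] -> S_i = Random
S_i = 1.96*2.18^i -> [1.96, 4.27, 9.31, 20.31, 44.27]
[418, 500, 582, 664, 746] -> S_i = 418 + 82*i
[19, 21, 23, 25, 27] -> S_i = 19 + 2*i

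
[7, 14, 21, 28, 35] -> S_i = 7 + 7*i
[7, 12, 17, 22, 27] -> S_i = 7 + 5*i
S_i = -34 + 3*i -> [-34, -31, -28, -25, -22]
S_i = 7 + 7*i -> [7, 14, 21, 28, 35]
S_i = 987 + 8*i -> [987, 995, 1003, 1011, 1019]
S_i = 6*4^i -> [6, 24, 96, 384, 1536]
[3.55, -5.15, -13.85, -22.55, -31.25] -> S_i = 3.55 + -8.70*i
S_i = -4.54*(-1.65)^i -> [-4.54, 7.49, -12.36, 20.39, -33.65]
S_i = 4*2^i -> [4, 8, 16, 32, 64]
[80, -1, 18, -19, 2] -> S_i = Random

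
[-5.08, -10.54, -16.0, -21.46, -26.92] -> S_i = -5.08 + -5.46*i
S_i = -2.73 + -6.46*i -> [-2.73, -9.19, -15.65, -22.11, -28.57]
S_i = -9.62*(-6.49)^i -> [-9.62, 62.43, -405.2, 2629.72, -17066.87]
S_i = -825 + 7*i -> [-825, -818, -811, -804, -797]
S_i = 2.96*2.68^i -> [2.96, 7.93, 21.26, 56.98, 152.7]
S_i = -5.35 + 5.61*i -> [-5.35, 0.26, 5.87, 11.48, 17.09]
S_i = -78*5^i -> [-78, -390, -1950, -9750, -48750]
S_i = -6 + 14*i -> [-6, 8, 22, 36, 50]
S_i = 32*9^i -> [32, 288, 2592, 23328, 209952]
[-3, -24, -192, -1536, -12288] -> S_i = -3*8^i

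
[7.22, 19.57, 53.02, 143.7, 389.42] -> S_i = 7.22*2.71^i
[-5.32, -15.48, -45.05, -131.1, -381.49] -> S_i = -5.32*2.91^i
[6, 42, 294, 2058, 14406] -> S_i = 6*7^i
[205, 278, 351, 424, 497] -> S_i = 205 + 73*i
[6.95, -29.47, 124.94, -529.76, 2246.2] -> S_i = 6.95*(-4.24)^i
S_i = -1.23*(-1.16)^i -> [-1.23, 1.43, -1.66, 1.92, -2.23]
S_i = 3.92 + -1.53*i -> [3.92, 2.39, 0.86, -0.67, -2.2]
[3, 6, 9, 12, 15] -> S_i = 3 + 3*i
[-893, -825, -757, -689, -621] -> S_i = -893 + 68*i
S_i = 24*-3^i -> [24, -72, 216, -648, 1944]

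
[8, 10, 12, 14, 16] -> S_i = 8 + 2*i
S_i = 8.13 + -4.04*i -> [8.13, 4.09, 0.05, -3.99, -8.03]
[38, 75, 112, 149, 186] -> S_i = 38 + 37*i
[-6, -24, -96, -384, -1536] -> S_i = -6*4^i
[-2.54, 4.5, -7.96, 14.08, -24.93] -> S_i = -2.54*(-1.77)^i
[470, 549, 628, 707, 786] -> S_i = 470 + 79*i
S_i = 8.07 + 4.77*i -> [8.07, 12.84, 17.61, 22.38, 27.15]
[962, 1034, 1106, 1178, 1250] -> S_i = 962 + 72*i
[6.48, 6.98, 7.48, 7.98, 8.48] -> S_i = 6.48 + 0.50*i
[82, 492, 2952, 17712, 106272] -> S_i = 82*6^i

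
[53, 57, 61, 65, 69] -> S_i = 53 + 4*i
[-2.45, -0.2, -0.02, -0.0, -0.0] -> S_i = -2.45*0.08^i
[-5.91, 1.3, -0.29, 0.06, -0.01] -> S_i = -5.91*(-0.22)^i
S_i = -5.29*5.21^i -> [-5.29, -27.56, -143.59, -748.12, -3897.68]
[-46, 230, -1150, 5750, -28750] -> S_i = -46*-5^i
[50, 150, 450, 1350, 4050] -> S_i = 50*3^i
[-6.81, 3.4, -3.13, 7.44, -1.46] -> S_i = Random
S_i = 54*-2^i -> [54, -108, 216, -432, 864]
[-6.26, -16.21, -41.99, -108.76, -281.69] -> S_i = -6.26*2.59^i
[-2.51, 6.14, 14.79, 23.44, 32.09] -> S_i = -2.51 + 8.65*i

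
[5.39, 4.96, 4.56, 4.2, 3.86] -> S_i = 5.39*0.92^i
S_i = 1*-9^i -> [1, -9, 81, -729, 6561]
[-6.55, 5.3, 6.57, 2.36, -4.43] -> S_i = Random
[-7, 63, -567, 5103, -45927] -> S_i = -7*-9^i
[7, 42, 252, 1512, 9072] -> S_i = 7*6^i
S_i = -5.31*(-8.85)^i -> [-5.31, 46.99, -415.89, 3680.65, -32573.74]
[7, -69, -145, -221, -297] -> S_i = 7 + -76*i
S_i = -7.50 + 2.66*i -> [-7.5, -4.84, -2.18, 0.48, 3.14]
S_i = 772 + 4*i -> [772, 776, 780, 784, 788]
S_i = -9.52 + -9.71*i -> [-9.52, -19.23, -28.94, -38.65, -48.36]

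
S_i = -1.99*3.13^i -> [-1.99, -6.23, -19.5, -61.02, -191.0]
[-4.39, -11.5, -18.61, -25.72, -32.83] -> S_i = -4.39 + -7.11*i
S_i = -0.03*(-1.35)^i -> [-0.03, 0.04, -0.05, 0.07, -0.1]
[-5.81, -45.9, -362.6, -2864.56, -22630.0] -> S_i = -5.81*7.90^i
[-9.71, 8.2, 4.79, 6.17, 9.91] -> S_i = Random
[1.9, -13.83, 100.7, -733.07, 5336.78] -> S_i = 1.90*(-7.28)^i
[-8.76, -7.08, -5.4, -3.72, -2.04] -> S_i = -8.76 + 1.68*i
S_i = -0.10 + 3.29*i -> [-0.1, 3.19, 6.48, 9.77, 13.06]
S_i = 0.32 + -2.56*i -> [0.32, -2.24, -4.8, -7.36, -9.92]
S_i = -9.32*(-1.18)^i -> [-9.32, 11.0, -12.98, 15.31, -18.07]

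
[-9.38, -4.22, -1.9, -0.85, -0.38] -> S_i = -9.38*0.45^i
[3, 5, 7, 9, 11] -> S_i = 3 + 2*i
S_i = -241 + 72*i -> [-241, -169, -97, -25, 47]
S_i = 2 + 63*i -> [2, 65, 128, 191, 254]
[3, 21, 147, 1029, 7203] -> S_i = 3*7^i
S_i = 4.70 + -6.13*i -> [4.7, -1.43, -7.56, -13.69, -19.82]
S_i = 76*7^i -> [76, 532, 3724, 26068, 182476]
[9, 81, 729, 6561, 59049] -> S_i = 9*9^i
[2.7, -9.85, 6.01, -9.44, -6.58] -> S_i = Random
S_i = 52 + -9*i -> [52, 43, 34, 25, 16]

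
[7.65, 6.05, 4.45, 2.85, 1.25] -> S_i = 7.65 + -1.60*i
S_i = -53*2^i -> [-53, -106, -212, -424, -848]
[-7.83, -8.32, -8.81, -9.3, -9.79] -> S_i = -7.83 + -0.49*i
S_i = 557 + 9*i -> [557, 566, 575, 584, 593]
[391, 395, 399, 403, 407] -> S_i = 391 + 4*i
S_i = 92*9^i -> [92, 828, 7452, 67068, 603612]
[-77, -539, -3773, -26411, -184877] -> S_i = -77*7^i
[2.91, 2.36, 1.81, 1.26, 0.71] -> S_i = 2.91 + -0.55*i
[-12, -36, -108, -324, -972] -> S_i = -12*3^i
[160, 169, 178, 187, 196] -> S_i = 160 + 9*i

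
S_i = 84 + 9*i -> [84, 93, 102, 111, 120]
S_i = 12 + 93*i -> [12, 105, 198, 291, 384]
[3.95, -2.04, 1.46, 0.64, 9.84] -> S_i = Random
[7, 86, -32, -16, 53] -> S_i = Random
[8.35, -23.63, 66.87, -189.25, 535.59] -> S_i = 8.35*(-2.83)^i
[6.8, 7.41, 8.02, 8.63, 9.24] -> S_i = 6.80 + 0.61*i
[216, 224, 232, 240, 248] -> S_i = 216 + 8*i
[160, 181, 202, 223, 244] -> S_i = 160 + 21*i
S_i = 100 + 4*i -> [100, 104, 108, 112, 116]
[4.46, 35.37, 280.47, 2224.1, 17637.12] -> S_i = 4.46*7.93^i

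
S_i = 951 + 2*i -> [951, 953, 955, 957, 959]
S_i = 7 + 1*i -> [7, 8, 9, 10, 11]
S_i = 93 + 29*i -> [93, 122, 151, 180, 209]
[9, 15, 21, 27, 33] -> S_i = 9 + 6*i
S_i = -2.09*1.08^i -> [-2.09, -2.26, -2.44, -2.63, -2.84]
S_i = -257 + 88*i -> [-257, -169, -81, 7, 95]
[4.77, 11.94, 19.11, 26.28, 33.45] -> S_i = 4.77 + 7.17*i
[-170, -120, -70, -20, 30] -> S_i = -170 + 50*i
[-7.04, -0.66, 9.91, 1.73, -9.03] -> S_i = Random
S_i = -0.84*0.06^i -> [-0.84, -0.05, -0.0, -0.0, -0.0]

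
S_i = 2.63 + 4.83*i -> [2.63, 7.46, 12.29, 17.12, 21.95]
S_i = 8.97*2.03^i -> [8.97, 18.21, 36.96, 75.04, 152.33]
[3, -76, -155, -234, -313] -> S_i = 3 + -79*i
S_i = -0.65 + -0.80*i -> [-0.65, -1.45, -2.25, -3.05, -3.85]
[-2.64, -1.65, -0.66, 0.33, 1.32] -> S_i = -2.64 + 0.99*i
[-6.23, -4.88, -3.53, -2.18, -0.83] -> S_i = -6.23 + 1.35*i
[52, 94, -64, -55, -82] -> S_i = Random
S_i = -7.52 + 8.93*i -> [-7.52, 1.41, 10.34, 19.27, 28.2]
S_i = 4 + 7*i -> [4, 11, 18, 25, 32]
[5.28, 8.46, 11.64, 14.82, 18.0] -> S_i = 5.28 + 3.18*i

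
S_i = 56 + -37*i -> [56, 19, -18, -55, -92]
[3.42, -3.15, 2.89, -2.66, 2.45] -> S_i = 3.42*(-0.92)^i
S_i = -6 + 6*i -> [-6, 0, 6, 12, 18]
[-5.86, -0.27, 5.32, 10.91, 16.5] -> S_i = -5.86 + 5.59*i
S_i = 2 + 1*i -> [2, 3, 4, 5, 6]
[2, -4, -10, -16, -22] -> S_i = 2 + -6*i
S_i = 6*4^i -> [6, 24, 96, 384, 1536]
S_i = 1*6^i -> [1, 6, 36, 216, 1296]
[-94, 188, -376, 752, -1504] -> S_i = -94*-2^i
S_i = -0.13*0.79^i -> [-0.13, -0.1, -0.08, -0.06, -0.05]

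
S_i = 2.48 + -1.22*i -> [2.48, 1.26, 0.04, -1.18, -2.4]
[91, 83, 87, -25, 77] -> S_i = Random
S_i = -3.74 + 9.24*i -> [-3.74, 5.5, 14.74, 23.98, 33.22]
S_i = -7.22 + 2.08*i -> [-7.22, -5.14, -3.06, -0.98, 1.1]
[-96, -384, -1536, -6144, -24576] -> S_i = -96*4^i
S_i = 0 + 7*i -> [0, 7, 14, 21, 28]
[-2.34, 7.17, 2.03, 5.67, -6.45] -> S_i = Random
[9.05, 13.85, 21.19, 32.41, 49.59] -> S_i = 9.05*1.53^i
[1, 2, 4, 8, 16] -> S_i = 1*2^i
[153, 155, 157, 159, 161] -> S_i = 153 + 2*i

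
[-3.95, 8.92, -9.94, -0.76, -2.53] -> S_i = Random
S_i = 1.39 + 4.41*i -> [1.39, 5.8, 10.21, 14.62, 19.03]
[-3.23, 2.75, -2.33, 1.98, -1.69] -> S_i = -3.23*(-0.85)^i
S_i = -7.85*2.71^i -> [-7.85, -21.27, -57.65, -156.23, -423.4]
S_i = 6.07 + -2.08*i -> [6.07, 3.99, 1.91, -0.17, -2.25]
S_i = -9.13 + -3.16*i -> [-9.13, -12.29, -15.45, -18.61, -21.77]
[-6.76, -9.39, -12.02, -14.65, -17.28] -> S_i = -6.76 + -2.63*i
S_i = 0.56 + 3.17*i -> [0.56, 3.73, 6.9, 10.07, 13.24]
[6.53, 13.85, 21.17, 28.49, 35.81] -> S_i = 6.53 + 7.32*i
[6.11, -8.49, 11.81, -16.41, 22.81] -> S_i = 6.11*(-1.39)^i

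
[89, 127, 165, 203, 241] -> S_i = 89 + 38*i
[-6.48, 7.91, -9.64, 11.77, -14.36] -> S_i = -6.48*(-1.22)^i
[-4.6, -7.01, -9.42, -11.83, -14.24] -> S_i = -4.60 + -2.41*i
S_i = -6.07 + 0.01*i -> [-6.07, -6.06, -6.05, -6.04, -6.03]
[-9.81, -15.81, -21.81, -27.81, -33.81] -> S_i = -9.81 + -6.00*i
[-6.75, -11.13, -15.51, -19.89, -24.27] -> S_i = -6.75 + -4.38*i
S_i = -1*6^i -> [-1, -6, -36, -216, -1296]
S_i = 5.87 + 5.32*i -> [5.87, 11.19, 16.51, 21.83, 27.15]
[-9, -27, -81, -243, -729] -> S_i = -9*3^i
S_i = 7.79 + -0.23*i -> [7.79, 7.56, 7.33, 7.1, 6.87]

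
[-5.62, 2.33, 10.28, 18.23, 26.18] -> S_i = -5.62 + 7.95*i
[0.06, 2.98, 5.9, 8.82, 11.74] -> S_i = 0.06 + 2.92*i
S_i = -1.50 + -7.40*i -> [-1.5, -8.9, -16.3, -23.7, -31.1]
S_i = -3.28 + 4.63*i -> [-3.28, 1.35, 5.98, 10.61, 15.24]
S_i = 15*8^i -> [15, 120, 960, 7680, 61440]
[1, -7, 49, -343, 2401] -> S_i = 1*-7^i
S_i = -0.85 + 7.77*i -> [-0.85, 6.92, 14.69, 22.46, 30.23]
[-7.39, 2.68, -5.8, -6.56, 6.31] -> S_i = Random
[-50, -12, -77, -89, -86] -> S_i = Random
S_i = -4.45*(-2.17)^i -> [-4.45, 9.66, -20.95, 45.47, -98.67]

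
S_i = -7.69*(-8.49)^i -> [-7.69, 65.29, -554.3, 4705.97, -39953.71]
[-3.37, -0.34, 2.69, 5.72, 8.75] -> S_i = -3.37 + 3.03*i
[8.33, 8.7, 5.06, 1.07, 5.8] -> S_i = Random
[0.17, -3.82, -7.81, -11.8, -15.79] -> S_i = 0.17 + -3.99*i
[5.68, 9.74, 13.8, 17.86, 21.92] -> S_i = 5.68 + 4.06*i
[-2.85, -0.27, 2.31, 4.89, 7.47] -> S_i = -2.85 + 2.58*i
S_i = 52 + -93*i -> [52, -41, -134, -227, -320]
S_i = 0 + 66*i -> [0, 66, 132, 198, 264]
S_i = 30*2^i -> [30, 60, 120, 240, 480]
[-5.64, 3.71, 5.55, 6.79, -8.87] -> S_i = Random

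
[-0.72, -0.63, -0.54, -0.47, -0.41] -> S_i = -0.72*0.87^i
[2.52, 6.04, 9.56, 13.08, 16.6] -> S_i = 2.52 + 3.52*i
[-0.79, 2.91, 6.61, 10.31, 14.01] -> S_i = -0.79 + 3.70*i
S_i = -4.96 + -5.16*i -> [-4.96, -10.12, -15.28, -20.44, -25.6]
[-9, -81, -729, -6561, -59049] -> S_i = -9*9^i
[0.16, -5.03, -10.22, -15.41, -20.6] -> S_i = 0.16 + -5.19*i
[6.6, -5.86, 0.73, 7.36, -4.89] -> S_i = Random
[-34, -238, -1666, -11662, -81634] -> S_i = -34*7^i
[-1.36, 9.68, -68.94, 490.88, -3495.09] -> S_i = -1.36*(-7.12)^i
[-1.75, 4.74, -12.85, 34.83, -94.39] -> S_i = -1.75*(-2.71)^i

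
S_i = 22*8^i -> [22, 176, 1408, 11264, 90112]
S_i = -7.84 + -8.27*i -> [-7.84, -16.11, -24.38, -32.65, -40.92]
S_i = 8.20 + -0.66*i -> [8.2, 7.54, 6.88, 6.22, 5.56]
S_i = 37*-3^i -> [37, -111, 333, -999, 2997]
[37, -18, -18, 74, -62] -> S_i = Random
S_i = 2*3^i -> [2, 6, 18, 54, 162]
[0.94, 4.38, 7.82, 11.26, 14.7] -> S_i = 0.94 + 3.44*i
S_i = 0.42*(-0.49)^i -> [0.42, -0.21, 0.1, -0.05, 0.02]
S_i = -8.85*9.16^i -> [-8.85, -81.07, -742.56, -6801.89, -62305.32]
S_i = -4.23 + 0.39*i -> [-4.23, -3.84, -3.45, -3.06, -2.67]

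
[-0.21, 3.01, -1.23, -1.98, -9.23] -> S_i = Random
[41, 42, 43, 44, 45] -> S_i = 41 + 1*i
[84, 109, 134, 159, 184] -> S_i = 84 + 25*i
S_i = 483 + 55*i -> [483, 538, 593, 648, 703]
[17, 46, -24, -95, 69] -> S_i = Random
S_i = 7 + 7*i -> [7, 14, 21, 28, 35]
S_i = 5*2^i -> [5, 10, 20, 40, 80]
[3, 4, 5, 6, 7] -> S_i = 3 + 1*i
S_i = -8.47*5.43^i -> [-8.47, -45.99, -249.74, -1356.07, -7363.47]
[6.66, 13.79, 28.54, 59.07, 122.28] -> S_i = 6.66*2.07^i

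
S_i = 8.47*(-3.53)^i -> [8.47, -29.9, 105.54, -372.57, 1315.17]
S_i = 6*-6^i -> [6, -36, 216, -1296, 7776]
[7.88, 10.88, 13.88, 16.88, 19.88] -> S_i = 7.88 + 3.00*i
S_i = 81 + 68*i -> [81, 149, 217, 285, 353]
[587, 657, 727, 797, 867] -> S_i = 587 + 70*i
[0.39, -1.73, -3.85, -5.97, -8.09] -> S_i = 0.39 + -2.12*i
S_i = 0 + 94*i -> [0, 94, 188, 282, 376]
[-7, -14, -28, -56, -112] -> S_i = -7*2^i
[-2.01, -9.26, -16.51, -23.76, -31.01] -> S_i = -2.01 + -7.25*i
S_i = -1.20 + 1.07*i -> [-1.2, -0.13, 0.94, 2.01, 3.08]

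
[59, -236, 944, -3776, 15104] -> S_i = 59*-4^i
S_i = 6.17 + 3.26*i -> [6.17, 9.43, 12.69, 15.95, 19.21]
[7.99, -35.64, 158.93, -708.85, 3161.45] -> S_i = 7.99*(-4.46)^i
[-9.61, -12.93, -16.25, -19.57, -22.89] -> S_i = -9.61 + -3.32*i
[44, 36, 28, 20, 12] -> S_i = 44 + -8*i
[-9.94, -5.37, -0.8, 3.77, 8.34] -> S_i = -9.94 + 4.57*i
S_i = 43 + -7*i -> [43, 36, 29, 22, 15]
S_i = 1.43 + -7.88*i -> [1.43, -6.45, -14.33, -22.21, -30.09]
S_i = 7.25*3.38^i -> [7.25, 24.5, 82.83, 279.95, 946.25]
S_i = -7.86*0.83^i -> [-7.86, -6.52, -5.41, -4.49, -3.73]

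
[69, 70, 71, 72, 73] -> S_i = 69 + 1*i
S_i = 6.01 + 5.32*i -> [6.01, 11.33, 16.65, 21.97, 27.29]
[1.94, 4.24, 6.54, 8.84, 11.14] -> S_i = 1.94 + 2.30*i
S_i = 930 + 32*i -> [930, 962, 994, 1026, 1058]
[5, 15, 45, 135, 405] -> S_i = 5*3^i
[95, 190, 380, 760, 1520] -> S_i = 95*2^i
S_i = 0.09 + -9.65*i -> [0.09, -9.56, -19.21, -28.86, -38.51]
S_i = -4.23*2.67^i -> [-4.23, -11.29, -30.16, -80.51, -214.97]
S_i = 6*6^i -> [6, 36, 216, 1296, 7776]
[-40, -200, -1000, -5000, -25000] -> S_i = -40*5^i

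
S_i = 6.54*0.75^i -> [6.54, 4.9, 3.68, 2.76, 2.07]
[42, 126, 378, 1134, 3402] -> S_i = 42*3^i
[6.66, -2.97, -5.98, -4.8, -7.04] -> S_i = Random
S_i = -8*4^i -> [-8, -32, -128, -512, -2048]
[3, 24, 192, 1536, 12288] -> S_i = 3*8^i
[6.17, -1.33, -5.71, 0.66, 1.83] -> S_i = Random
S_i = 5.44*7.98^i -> [5.44, 43.41, 346.42, 2764.44, 22060.25]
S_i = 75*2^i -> [75, 150, 300, 600, 1200]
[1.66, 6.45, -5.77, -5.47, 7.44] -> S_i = Random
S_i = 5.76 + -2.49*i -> [5.76, 3.27, 0.78, -1.71, -4.2]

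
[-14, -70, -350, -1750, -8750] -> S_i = -14*5^i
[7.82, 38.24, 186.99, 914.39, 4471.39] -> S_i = 7.82*4.89^i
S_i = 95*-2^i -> [95, -190, 380, -760, 1520]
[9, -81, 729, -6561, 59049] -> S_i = 9*-9^i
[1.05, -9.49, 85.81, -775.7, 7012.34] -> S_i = 1.05*(-9.04)^i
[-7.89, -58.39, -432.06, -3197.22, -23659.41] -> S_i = -7.89*7.40^i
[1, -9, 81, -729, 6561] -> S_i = 1*-9^i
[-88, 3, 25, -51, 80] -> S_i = Random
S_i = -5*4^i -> [-5, -20, -80, -320, -1280]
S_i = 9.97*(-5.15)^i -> [9.97, -51.35, 264.43, -1361.81, 7013.33]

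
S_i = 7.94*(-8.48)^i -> [7.94, -67.33, 570.97, -4841.81, 41058.58]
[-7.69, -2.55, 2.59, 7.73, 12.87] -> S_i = -7.69 + 5.14*i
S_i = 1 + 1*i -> [1, 2, 3, 4, 5]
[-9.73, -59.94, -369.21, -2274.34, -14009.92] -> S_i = -9.73*6.16^i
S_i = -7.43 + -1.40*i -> [-7.43, -8.83, -10.23, -11.63, -13.03]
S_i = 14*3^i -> [14, 42, 126, 378, 1134]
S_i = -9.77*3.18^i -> [-9.77, -31.07, -98.8, -314.18, -999.09]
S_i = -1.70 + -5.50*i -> [-1.7, -7.2, -12.7, -18.2, -23.7]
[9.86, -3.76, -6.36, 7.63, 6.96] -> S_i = Random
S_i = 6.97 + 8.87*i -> [6.97, 15.84, 24.71, 33.58, 42.45]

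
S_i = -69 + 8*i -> [-69, -61, -53, -45, -37]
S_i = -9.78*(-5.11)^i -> [-9.78, 49.98, -255.38, 1304.97, -6668.41]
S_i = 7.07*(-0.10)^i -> [7.07, -0.71, 0.07, -0.01, 0.0]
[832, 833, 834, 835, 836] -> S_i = 832 + 1*i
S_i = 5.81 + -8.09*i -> [5.81, -2.28, -10.37, -18.46, -26.55]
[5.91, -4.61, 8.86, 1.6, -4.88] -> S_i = Random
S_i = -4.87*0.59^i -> [-4.87, -2.87, -1.7, -1.0, -0.59]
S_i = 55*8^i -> [55, 440, 3520, 28160, 225280]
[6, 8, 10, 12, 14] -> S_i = 6 + 2*i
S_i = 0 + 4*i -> [0, 4, 8, 12, 16]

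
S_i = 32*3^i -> [32, 96, 288, 864, 2592]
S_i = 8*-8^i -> [8, -64, 512, -4096, 32768]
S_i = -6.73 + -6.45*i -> [-6.73, -13.18, -19.63, -26.08, -32.53]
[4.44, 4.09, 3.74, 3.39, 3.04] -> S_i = 4.44 + -0.35*i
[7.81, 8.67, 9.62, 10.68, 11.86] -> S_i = 7.81*1.11^i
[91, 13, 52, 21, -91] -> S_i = Random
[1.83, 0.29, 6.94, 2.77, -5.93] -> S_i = Random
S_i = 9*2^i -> [9, 18, 36, 72, 144]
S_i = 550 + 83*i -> [550, 633, 716, 799, 882]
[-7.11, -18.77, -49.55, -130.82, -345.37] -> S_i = -7.11*2.64^i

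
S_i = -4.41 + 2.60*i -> [-4.41, -1.81, 0.79, 3.39, 5.99]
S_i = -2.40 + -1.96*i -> [-2.4, -4.36, -6.32, -8.28, -10.24]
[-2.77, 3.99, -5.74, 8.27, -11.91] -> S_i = -2.77*(-1.44)^i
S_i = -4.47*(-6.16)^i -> [-4.47, 27.54, -169.62, 1044.84, -6436.21]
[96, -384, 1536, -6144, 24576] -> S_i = 96*-4^i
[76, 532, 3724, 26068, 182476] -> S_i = 76*7^i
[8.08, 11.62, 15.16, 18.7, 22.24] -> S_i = 8.08 + 3.54*i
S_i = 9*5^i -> [9, 45, 225, 1125, 5625]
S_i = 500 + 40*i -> [500, 540, 580, 620, 660]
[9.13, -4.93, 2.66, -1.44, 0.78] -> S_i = 9.13*(-0.54)^i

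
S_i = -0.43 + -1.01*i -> [-0.43, -1.44, -2.45, -3.46, -4.47]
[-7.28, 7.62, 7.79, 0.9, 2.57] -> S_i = Random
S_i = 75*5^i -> [75, 375, 1875, 9375, 46875]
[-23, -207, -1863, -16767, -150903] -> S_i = -23*9^i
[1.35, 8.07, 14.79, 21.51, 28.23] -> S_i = 1.35 + 6.72*i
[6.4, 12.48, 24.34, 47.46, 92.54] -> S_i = 6.40*1.95^i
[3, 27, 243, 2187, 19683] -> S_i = 3*9^i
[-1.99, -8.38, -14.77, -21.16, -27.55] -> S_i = -1.99 + -6.39*i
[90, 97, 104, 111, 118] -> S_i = 90 + 7*i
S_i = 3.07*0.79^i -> [3.07, 2.43, 1.92, 1.51, 1.2]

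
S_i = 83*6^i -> [83, 498, 2988, 17928, 107568]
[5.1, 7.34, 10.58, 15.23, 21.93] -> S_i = 5.10*1.44^i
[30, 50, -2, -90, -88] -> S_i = Random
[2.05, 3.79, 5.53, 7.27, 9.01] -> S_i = 2.05 + 1.74*i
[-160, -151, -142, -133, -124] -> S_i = -160 + 9*i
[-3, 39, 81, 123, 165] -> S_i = -3 + 42*i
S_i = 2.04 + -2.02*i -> [2.04, 0.02, -2.0, -4.02, -6.04]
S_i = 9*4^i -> [9, 36, 144, 576, 2304]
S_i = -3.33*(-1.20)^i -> [-3.33, 4.0, -4.8, 5.75, -6.91]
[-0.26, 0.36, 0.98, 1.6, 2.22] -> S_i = -0.26 + 0.62*i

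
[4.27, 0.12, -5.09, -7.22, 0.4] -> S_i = Random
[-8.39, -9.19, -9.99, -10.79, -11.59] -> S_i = -8.39 + -0.80*i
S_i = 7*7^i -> [7, 49, 343, 2401, 16807]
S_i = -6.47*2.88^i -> [-6.47, -18.63, -53.66, -154.55, -445.12]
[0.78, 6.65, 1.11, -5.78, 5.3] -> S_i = Random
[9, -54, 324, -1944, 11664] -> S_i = 9*-6^i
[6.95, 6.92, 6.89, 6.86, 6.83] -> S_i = 6.95 + -0.03*i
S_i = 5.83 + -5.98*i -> [5.83, -0.15, -6.13, -12.11, -18.09]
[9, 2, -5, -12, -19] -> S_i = 9 + -7*i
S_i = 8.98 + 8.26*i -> [8.98, 17.24, 25.5, 33.76, 42.02]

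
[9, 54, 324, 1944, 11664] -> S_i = 9*6^i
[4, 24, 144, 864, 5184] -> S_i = 4*6^i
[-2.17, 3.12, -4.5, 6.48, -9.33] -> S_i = -2.17*(-1.44)^i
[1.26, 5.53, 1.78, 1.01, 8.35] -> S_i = Random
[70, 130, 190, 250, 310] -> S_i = 70 + 60*i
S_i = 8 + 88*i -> [8, 96, 184, 272, 360]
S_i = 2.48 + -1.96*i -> [2.48, 0.52, -1.44, -3.4, -5.36]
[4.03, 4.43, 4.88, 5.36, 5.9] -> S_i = 4.03*1.10^i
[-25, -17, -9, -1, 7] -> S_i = -25 + 8*i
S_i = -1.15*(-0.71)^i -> [-1.15, 0.82, -0.58, 0.41, -0.29]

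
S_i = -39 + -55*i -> [-39, -94, -149, -204, -259]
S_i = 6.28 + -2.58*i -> [6.28, 3.7, 1.12, -1.46, -4.04]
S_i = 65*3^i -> [65, 195, 585, 1755, 5265]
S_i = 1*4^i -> [1, 4, 16, 64, 256]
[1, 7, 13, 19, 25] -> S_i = 1 + 6*i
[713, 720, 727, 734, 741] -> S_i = 713 + 7*i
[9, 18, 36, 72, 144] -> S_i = 9*2^i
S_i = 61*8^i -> [61, 488, 3904, 31232, 249856]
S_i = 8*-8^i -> [8, -64, 512, -4096, 32768]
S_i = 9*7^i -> [9, 63, 441, 3087, 21609]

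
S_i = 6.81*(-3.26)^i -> [6.81, -22.2, 72.37, -235.94, 769.16]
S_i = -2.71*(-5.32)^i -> [-2.71, 14.42, -76.7, 408.04, -2170.78]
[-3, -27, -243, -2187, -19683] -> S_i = -3*9^i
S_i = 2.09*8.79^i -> [2.09, 18.37, 161.48, 1419.43, 12476.76]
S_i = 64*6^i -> [64, 384, 2304, 13824, 82944]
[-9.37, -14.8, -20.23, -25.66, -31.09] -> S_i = -9.37 + -5.43*i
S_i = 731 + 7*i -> [731, 738, 745, 752, 759]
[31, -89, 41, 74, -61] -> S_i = Random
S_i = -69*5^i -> [-69, -345, -1725, -8625, -43125]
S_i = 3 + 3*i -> [3, 6, 9, 12, 15]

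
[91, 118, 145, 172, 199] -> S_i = 91 + 27*i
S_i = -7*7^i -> [-7, -49, -343, -2401, -16807]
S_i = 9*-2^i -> [9, -18, 36, -72, 144]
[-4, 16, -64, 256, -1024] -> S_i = -4*-4^i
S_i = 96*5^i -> [96, 480, 2400, 12000, 60000]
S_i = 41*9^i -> [41, 369, 3321, 29889, 269001]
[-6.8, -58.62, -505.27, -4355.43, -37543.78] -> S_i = -6.80*8.62^i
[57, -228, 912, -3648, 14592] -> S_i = 57*-4^i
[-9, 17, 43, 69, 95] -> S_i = -9 + 26*i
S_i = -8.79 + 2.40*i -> [-8.79, -6.39, -3.99, -1.59, 0.81]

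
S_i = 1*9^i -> [1, 9, 81, 729, 6561]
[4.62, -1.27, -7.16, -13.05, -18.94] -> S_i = 4.62 + -5.89*i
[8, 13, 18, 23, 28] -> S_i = 8 + 5*i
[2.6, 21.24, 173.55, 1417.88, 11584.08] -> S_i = 2.60*8.17^i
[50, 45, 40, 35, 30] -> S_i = 50 + -5*i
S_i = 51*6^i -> [51, 306, 1836, 11016, 66096]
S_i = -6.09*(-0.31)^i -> [-6.09, 1.89, -0.59, 0.18, -0.06]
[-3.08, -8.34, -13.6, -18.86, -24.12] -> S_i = -3.08 + -5.26*i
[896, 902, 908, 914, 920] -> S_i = 896 + 6*i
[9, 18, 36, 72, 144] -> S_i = 9*2^i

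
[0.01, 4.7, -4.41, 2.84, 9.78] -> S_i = Random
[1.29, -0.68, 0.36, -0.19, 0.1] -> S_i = 1.29*(-0.53)^i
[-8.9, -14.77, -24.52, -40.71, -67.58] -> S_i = -8.90*1.66^i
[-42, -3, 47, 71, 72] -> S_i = Random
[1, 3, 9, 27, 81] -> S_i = 1*3^i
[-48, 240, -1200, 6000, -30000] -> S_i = -48*-5^i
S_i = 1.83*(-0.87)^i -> [1.83, -1.59, 1.39, -1.21, 1.05]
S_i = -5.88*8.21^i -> [-5.88, -48.27, -396.34, -3253.92, -26714.68]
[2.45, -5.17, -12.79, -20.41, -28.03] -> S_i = 2.45 + -7.62*i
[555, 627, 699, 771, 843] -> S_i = 555 + 72*i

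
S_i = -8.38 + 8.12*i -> [-8.38, -0.26, 7.86, 15.98, 24.1]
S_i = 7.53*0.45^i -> [7.53, 3.39, 1.52, 0.69, 0.31]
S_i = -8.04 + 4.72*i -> [-8.04, -3.32, 1.4, 6.12, 10.84]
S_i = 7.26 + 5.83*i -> [7.26, 13.09, 18.92, 24.75, 30.58]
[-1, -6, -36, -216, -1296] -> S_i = -1*6^i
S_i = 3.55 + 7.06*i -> [3.55, 10.61, 17.67, 24.73, 31.79]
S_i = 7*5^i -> [7, 35, 175, 875, 4375]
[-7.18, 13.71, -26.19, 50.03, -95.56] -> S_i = -7.18*(-1.91)^i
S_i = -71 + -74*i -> [-71, -145, -219, -293, -367]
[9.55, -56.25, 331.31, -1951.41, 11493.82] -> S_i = 9.55*(-5.89)^i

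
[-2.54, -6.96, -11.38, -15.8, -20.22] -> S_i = -2.54 + -4.42*i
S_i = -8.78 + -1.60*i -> [-8.78, -10.38, -11.98, -13.58, -15.18]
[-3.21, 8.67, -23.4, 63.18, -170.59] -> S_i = -3.21*(-2.70)^i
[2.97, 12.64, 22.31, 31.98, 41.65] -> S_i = 2.97 + 9.67*i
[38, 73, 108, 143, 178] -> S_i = 38 + 35*i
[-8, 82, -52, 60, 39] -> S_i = Random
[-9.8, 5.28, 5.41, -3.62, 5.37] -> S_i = Random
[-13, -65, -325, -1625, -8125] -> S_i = -13*5^i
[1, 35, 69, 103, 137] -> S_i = 1 + 34*i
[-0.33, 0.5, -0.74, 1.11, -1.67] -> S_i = -0.33*(-1.50)^i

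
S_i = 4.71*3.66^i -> [4.71, 17.24, 63.09, 230.92, 845.17]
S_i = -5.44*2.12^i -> [-5.44, -11.53, -24.45, -51.83, -109.89]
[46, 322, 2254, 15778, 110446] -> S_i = 46*7^i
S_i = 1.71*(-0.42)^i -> [1.71, -0.72, 0.3, -0.13, 0.05]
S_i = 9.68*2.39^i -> [9.68, 23.14, 55.29, 132.15, 315.84]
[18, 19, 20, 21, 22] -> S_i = 18 + 1*i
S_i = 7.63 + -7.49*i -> [7.63, 0.14, -7.35, -14.84, -22.33]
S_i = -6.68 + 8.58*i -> [-6.68, 1.9, 10.48, 19.06, 27.64]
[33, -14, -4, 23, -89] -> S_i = Random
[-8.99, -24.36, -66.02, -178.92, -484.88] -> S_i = -8.99*2.71^i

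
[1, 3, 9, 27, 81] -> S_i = 1*3^i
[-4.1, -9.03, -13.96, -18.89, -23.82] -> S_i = -4.10 + -4.93*i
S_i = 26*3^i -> [26, 78, 234, 702, 2106]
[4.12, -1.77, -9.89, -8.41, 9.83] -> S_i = Random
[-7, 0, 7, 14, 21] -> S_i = -7 + 7*i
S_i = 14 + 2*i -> [14, 16, 18, 20, 22]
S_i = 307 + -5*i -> [307, 302, 297, 292, 287]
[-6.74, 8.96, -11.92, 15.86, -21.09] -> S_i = -6.74*(-1.33)^i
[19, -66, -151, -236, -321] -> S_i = 19 + -85*i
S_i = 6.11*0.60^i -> [6.11, 3.67, 2.2, 1.32, 0.79]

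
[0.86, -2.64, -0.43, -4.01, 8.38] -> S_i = Random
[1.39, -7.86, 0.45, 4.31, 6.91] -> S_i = Random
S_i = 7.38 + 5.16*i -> [7.38, 12.54, 17.7, 22.86, 28.02]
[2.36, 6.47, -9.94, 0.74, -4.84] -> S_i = Random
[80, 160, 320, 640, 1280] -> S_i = 80*2^i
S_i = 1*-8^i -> [1, -8, 64, -512, 4096]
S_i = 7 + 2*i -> [7, 9, 11, 13, 15]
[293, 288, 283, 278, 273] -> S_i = 293 + -5*i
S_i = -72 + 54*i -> [-72, -18, 36, 90, 144]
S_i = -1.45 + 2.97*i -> [-1.45, 1.52, 4.49, 7.46, 10.43]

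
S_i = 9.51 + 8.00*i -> [9.51, 17.51, 25.51, 33.51, 41.51]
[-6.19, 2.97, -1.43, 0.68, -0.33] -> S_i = -6.19*(-0.48)^i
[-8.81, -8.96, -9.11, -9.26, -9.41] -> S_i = -8.81 + -0.15*i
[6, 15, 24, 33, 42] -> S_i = 6 + 9*i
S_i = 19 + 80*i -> [19, 99, 179, 259, 339]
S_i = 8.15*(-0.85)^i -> [8.15, -6.93, 5.89, -5.01, 4.25]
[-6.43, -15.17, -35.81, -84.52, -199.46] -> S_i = -6.43*2.36^i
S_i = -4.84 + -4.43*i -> [-4.84, -9.27, -13.7, -18.13, -22.56]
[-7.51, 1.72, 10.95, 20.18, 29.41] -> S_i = -7.51 + 9.23*i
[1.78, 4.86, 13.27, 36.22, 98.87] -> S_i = 1.78*2.73^i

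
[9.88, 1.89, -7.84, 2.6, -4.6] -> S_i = Random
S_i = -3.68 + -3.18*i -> [-3.68, -6.86, -10.04, -13.22, -16.4]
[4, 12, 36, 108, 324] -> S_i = 4*3^i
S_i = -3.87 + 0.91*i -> [-3.87, -2.96, -2.05, -1.14, -0.23]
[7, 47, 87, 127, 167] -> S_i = 7 + 40*i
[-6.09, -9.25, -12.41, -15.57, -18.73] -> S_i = -6.09 + -3.16*i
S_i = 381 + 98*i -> [381, 479, 577, 675, 773]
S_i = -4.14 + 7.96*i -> [-4.14, 3.82, 11.78, 19.74, 27.7]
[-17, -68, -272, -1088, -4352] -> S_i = -17*4^i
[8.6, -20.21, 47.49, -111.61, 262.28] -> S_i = 8.60*(-2.35)^i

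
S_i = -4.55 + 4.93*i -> [-4.55, 0.38, 5.31, 10.24, 15.17]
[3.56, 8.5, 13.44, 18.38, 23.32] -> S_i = 3.56 + 4.94*i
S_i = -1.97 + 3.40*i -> [-1.97, 1.43, 4.83, 8.23, 11.63]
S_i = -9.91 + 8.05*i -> [-9.91, -1.86, 6.19, 14.24, 22.29]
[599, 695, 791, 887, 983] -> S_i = 599 + 96*i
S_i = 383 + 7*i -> [383, 390, 397, 404, 411]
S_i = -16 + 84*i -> [-16, 68, 152, 236, 320]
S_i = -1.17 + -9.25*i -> [-1.17, -10.42, -19.67, -28.92, -38.17]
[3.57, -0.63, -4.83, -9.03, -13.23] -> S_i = 3.57 + -4.20*i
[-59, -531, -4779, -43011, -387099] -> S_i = -59*9^i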